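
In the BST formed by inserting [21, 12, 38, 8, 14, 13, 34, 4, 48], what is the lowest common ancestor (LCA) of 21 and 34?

Tree insertion order: [21, 12, 38, 8, 14, 13, 34, 4, 48]
Tree (level-order array): [21, 12, 38, 8, 14, 34, 48, 4, None, 13]
In a BST, the LCA of p=21, q=34 is the first node v on the
root-to-leaf path with p <= v <= q (go left if both < v, right if both > v).
Walk from root:
  at 21: 21 <= 21 <= 34, this is the LCA
LCA = 21


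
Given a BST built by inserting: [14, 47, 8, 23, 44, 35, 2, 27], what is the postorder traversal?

Tree insertion order: [14, 47, 8, 23, 44, 35, 2, 27]
Tree (level-order array): [14, 8, 47, 2, None, 23, None, None, None, None, 44, 35, None, 27]
Postorder traversal: [2, 8, 27, 35, 44, 23, 47, 14]


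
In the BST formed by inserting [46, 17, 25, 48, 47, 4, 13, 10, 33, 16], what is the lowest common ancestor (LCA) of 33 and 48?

Tree insertion order: [46, 17, 25, 48, 47, 4, 13, 10, 33, 16]
Tree (level-order array): [46, 17, 48, 4, 25, 47, None, None, 13, None, 33, None, None, 10, 16]
In a BST, the LCA of p=33, q=48 is the first node v on the
root-to-leaf path with p <= v <= q (go left if both < v, right if both > v).
Walk from root:
  at 46: 33 <= 46 <= 48, this is the LCA
LCA = 46


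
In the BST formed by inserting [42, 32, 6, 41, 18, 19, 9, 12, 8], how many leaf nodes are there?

Tree built from: [42, 32, 6, 41, 18, 19, 9, 12, 8]
Tree (level-order array): [42, 32, None, 6, 41, None, 18, None, None, 9, 19, 8, 12]
Rule: A leaf has 0 children.
Per-node child counts:
  node 42: 1 child(ren)
  node 32: 2 child(ren)
  node 6: 1 child(ren)
  node 18: 2 child(ren)
  node 9: 2 child(ren)
  node 8: 0 child(ren)
  node 12: 0 child(ren)
  node 19: 0 child(ren)
  node 41: 0 child(ren)
Matching nodes: [8, 12, 19, 41]
Count of leaf nodes: 4


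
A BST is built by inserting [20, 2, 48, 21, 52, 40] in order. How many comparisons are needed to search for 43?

Search path for 43: 20 -> 48 -> 21 -> 40
Found: False
Comparisons: 4


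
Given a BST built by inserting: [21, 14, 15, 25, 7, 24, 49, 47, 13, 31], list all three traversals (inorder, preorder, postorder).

Tree insertion order: [21, 14, 15, 25, 7, 24, 49, 47, 13, 31]
Tree (level-order array): [21, 14, 25, 7, 15, 24, 49, None, 13, None, None, None, None, 47, None, None, None, 31]
Inorder (L, root, R): [7, 13, 14, 15, 21, 24, 25, 31, 47, 49]
Preorder (root, L, R): [21, 14, 7, 13, 15, 25, 24, 49, 47, 31]
Postorder (L, R, root): [13, 7, 15, 14, 24, 31, 47, 49, 25, 21]


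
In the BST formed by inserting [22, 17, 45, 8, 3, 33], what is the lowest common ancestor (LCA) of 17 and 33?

Tree insertion order: [22, 17, 45, 8, 3, 33]
Tree (level-order array): [22, 17, 45, 8, None, 33, None, 3]
In a BST, the LCA of p=17, q=33 is the first node v on the
root-to-leaf path with p <= v <= q (go left if both < v, right if both > v).
Walk from root:
  at 22: 17 <= 22 <= 33, this is the LCA
LCA = 22


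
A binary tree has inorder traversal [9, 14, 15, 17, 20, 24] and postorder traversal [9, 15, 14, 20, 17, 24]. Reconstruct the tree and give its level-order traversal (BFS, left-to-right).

Inorder:   [9, 14, 15, 17, 20, 24]
Postorder: [9, 15, 14, 20, 17, 24]
Algorithm: postorder visits root last, so walk postorder right-to-left;
each value is the root of the current inorder slice — split it at that
value, recurse on the right subtree first, then the left.
Recursive splits:
  root=24; inorder splits into left=[9, 14, 15, 17, 20], right=[]
  root=17; inorder splits into left=[9, 14, 15], right=[20]
  root=20; inorder splits into left=[], right=[]
  root=14; inorder splits into left=[9], right=[15]
  root=15; inorder splits into left=[], right=[]
  root=9; inorder splits into left=[], right=[]
Reconstructed level-order: [24, 17, 14, 20, 9, 15]


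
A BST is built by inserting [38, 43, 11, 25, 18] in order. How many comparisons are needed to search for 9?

Search path for 9: 38 -> 11
Found: False
Comparisons: 2


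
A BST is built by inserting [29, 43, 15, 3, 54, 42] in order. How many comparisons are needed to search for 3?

Search path for 3: 29 -> 15 -> 3
Found: True
Comparisons: 3


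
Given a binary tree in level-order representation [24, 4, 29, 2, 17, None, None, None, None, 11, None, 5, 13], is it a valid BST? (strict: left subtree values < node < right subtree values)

Level-order array: [24, 4, 29, 2, 17, None, None, None, None, 11, None, 5, 13]
Validate using subtree bounds (lo, hi): at each node, require lo < value < hi,
then recurse left with hi=value and right with lo=value.
Preorder trace (stopping at first violation):
  at node 24 with bounds (-inf, +inf): OK
  at node 4 with bounds (-inf, 24): OK
  at node 2 with bounds (-inf, 4): OK
  at node 17 with bounds (4, 24): OK
  at node 11 with bounds (4, 17): OK
  at node 5 with bounds (4, 11): OK
  at node 13 with bounds (11, 17): OK
  at node 29 with bounds (24, +inf): OK
No violation found at any node.
Result: Valid BST


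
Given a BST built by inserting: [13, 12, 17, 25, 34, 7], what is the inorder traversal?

Tree insertion order: [13, 12, 17, 25, 34, 7]
Tree (level-order array): [13, 12, 17, 7, None, None, 25, None, None, None, 34]
Inorder traversal: [7, 12, 13, 17, 25, 34]


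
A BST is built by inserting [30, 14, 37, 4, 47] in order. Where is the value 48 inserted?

Starting tree (level order): [30, 14, 37, 4, None, None, 47]
Insertion path: 30 -> 37 -> 47
Result: insert 48 as right child of 47
Final tree (level order): [30, 14, 37, 4, None, None, 47, None, None, None, 48]


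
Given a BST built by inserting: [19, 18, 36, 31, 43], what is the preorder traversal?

Tree insertion order: [19, 18, 36, 31, 43]
Tree (level-order array): [19, 18, 36, None, None, 31, 43]
Preorder traversal: [19, 18, 36, 31, 43]


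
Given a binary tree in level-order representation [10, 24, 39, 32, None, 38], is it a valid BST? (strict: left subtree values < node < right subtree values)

Level-order array: [10, 24, 39, 32, None, 38]
Validate using subtree bounds (lo, hi): at each node, require lo < value < hi,
then recurse left with hi=value and right with lo=value.
Preorder trace (stopping at first violation):
  at node 10 with bounds (-inf, +inf): OK
  at node 24 with bounds (-inf, 10): VIOLATION
Node 24 violates its bound: not (-inf < 24 < 10).
Result: Not a valid BST


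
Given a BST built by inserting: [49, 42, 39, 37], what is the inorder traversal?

Tree insertion order: [49, 42, 39, 37]
Tree (level-order array): [49, 42, None, 39, None, 37]
Inorder traversal: [37, 39, 42, 49]


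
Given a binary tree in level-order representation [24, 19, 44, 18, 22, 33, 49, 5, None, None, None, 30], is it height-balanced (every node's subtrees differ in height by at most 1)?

Tree (level-order array): [24, 19, 44, 18, 22, 33, 49, 5, None, None, None, 30]
Definition: a tree is height-balanced if, at every node, |h(left) - h(right)| <= 1 (empty subtree has height -1).
Bottom-up per-node check:
  node 5: h_left=-1, h_right=-1, diff=0 [OK], height=0
  node 18: h_left=0, h_right=-1, diff=1 [OK], height=1
  node 22: h_left=-1, h_right=-1, diff=0 [OK], height=0
  node 19: h_left=1, h_right=0, diff=1 [OK], height=2
  node 30: h_left=-1, h_right=-1, diff=0 [OK], height=0
  node 33: h_left=0, h_right=-1, diff=1 [OK], height=1
  node 49: h_left=-1, h_right=-1, diff=0 [OK], height=0
  node 44: h_left=1, h_right=0, diff=1 [OK], height=2
  node 24: h_left=2, h_right=2, diff=0 [OK], height=3
All nodes satisfy the balance condition.
Result: Balanced


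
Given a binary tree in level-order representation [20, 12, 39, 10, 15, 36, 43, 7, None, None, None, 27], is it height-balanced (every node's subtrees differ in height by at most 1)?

Tree (level-order array): [20, 12, 39, 10, 15, 36, 43, 7, None, None, None, 27]
Definition: a tree is height-balanced if, at every node, |h(left) - h(right)| <= 1 (empty subtree has height -1).
Bottom-up per-node check:
  node 7: h_left=-1, h_right=-1, diff=0 [OK], height=0
  node 10: h_left=0, h_right=-1, diff=1 [OK], height=1
  node 15: h_left=-1, h_right=-1, diff=0 [OK], height=0
  node 12: h_left=1, h_right=0, diff=1 [OK], height=2
  node 27: h_left=-1, h_right=-1, diff=0 [OK], height=0
  node 36: h_left=0, h_right=-1, diff=1 [OK], height=1
  node 43: h_left=-1, h_right=-1, diff=0 [OK], height=0
  node 39: h_left=1, h_right=0, diff=1 [OK], height=2
  node 20: h_left=2, h_right=2, diff=0 [OK], height=3
All nodes satisfy the balance condition.
Result: Balanced


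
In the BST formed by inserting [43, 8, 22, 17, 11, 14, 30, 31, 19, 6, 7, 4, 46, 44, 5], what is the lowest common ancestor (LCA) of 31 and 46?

Tree insertion order: [43, 8, 22, 17, 11, 14, 30, 31, 19, 6, 7, 4, 46, 44, 5]
Tree (level-order array): [43, 8, 46, 6, 22, 44, None, 4, 7, 17, 30, None, None, None, 5, None, None, 11, 19, None, 31, None, None, None, 14]
In a BST, the LCA of p=31, q=46 is the first node v on the
root-to-leaf path with p <= v <= q (go left if both < v, right if both > v).
Walk from root:
  at 43: 31 <= 43 <= 46, this is the LCA
LCA = 43


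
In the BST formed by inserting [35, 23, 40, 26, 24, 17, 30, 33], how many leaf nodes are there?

Tree built from: [35, 23, 40, 26, 24, 17, 30, 33]
Tree (level-order array): [35, 23, 40, 17, 26, None, None, None, None, 24, 30, None, None, None, 33]
Rule: A leaf has 0 children.
Per-node child counts:
  node 35: 2 child(ren)
  node 23: 2 child(ren)
  node 17: 0 child(ren)
  node 26: 2 child(ren)
  node 24: 0 child(ren)
  node 30: 1 child(ren)
  node 33: 0 child(ren)
  node 40: 0 child(ren)
Matching nodes: [17, 24, 33, 40]
Count of leaf nodes: 4


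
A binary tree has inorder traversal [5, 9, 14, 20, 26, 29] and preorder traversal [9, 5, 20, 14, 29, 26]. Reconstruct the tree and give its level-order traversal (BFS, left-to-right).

Inorder:  [5, 9, 14, 20, 26, 29]
Preorder: [9, 5, 20, 14, 29, 26]
Algorithm: preorder visits root first, so consume preorder in order;
for each root, split the current inorder slice at that value into
left-subtree inorder and right-subtree inorder, then recurse.
Recursive splits:
  root=9; inorder splits into left=[5], right=[14, 20, 26, 29]
  root=5; inorder splits into left=[], right=[]
  root=20; inorder splits into left=[14], right=[26, 29]
  root=14; inorder splits into left=[], right=[]
  root=29; inorder splits into left=[26], right=[]
  root=26; inorder splits into left=[], right=[]
Reconstructed level-order: [9, 5, 20, 14, 29, 26]


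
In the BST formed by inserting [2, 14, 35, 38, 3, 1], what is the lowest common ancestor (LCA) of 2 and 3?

Tree insertion order: [2, 14, 35, 38, 3, 1]
Tree (level-order array): [2, 1, 14, None, None, 3, 35, None, None, None, 38]
In a BST, the LCA of p=2, q=3 is the first node v on the
root-to-leaf path with p <= v <= q (go left if both < v, right if both > v).
Walk from root:
  at 2: 2 <= 2 <= 3, this is the LCA
LCA = 2


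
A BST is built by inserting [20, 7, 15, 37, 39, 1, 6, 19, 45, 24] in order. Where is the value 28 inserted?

Starting tree (level order): [20, 7, 37, 1, 15, 24, 39, None, 6, None, 19, None, None, None, 45]
Insertion path: 20 -> 37 -> 24
Result: insert 28 as right child of 24
Final tree (level order): [20, 7, 37, 1, 15, 24, 39, None, 6, None, 19, None, 28, None, 45]


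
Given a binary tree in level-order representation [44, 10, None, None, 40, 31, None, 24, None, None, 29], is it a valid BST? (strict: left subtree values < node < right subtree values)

Level-order array: [44, 10, None, None, 40, 31, None, 24, None, None, 29]
Validate using subtree bounds (lo, hi): at each node, require lo < value < hi,
then recurse left with hi=value and right with lo=value.
Preorder trace (stopping at first violation):
  at node 44 with bounds (-inf, +inf): OK
  at node 10 with bounds (-inf, 44): OK
  at node 40 with bounds (10, 44): OK
  at node 31 with bounds (10, 40): OK
  at node 24 with bounds (10, 31): OK
  at node 29 with bounds (24, 31): OK
No violation found at any node.
Result: Valid BST


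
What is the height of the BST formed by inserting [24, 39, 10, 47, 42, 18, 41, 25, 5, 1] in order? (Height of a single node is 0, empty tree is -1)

Insertion order: [24, 39, 10, 47, 42, 18, 41, 25, 5, 1]
Tree (level-order array): [24, 10, 39, 5, 18, 25, 47, 1, None, None, None, None, None, 42, None, None, None, 41]
Compute height bottom-up (empty subtree = -1):
  height(1) = 1 + max(-1, -1) = 0
  height(5) = 1 + max(0, -1) = 1
  height(18) = 1 + max(-1, -1) = 0
  height(10) = 1 + max(1, 0) = 2
  height(25) = 1 + max(-1, -1) = 0
  height(41) = 1 + max(-1, -1) = 0
  height(42) = 1 + max(0, -1) = 1
  height(47) = 1 + max(1, -1) = 2
  height(39) = 1 + max(0, 2) = 3
  height(24) = 1 + max(2, 3) = 4
Height = 4


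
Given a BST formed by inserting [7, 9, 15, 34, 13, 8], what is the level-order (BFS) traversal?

Tree insertion order: [7, 9, 15, 34, 13, 8]
Tree (level-order array): [7, None, 9, 8, 15, None, None, 13, 34]
BFS from the root, enqueuing left then right child of each popped node:
  queue [7] -> pop 7, enqueue [9], visited so far: [7]
  queue [9] -> pop 9, enqueue [8, 15], visited so far: [7, 9]
  queue [8, 15] -> pop 8, enqueue [none], visited so far: [7, 9, 8]
  queue [15] -> pop 15, enqueue [13, 34], visited so far: [7, 9, 8, 15]
  queue [13, 34] -> pop 13, enqueue [none], visited so far: [7, 9, 8, 15, 13]
  queue [34] -> pop 34, enqueue [none], visited so far: [7, 9, 8, 15, 13, 34]
Result: [7, 9, 8, 15, 13, 34]


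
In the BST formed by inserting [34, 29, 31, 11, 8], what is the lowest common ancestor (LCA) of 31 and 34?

Tree insertion order: [34, 29, 31, 11, 8]
Tree (level-order array): [34, 29, None, 11, 31, 8]
In a BST, the LCA of p=31, q=34 is the first node v on the
root-to-leaf path with p <= v <= q (go left if both < v, right if both > v).
Walk from root:
  at 34: 31 <= 34 <= 34, this is the LCA
LCA = 34


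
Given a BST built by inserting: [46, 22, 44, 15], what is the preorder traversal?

Tree insertion order: [46, 22, 44, 15]
Tree (level-order array): [46, 22, None, 15, 44]
Preorder traversal: [46, 22, 15, 44]


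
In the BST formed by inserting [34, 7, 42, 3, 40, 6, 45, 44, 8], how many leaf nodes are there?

Tree built from: [34, 7, 42, 3, 40, 6, 45, 44, 8]
Tree (level-order array): [34, 7, 42, 3, 8, 40, 45, None, 6, None, None, None, None, 44]
Rule: A leaf has 0 children.
Per-node child counts:
  node 34: 2 child(ren)
  node 7: 2 child(ren)
  node 3: 1 child(ren)
  node 6: 0 child(ren)
  node 8: 0 child(ren)
  node 42: 2 child(ren)
  node 40: 0 child(ren)
  node 45: 1 child(ren)
  node 44: 0 child(ren)
Matching nodes: [6, 8, 40, 44]
Count of leaf nodes: 4


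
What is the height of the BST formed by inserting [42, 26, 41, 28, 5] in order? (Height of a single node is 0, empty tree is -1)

Insertion order: [42, 26, 41, 28, 5]
Tree (level-order array): [42, 26, None, 5, 41, None, None, 28]
Compute height bottom-up (empty subtree = -1):
  height(5) = 1 + max(-1, -1) = 0
  height(28) = 1 + max(-1, -1) = 0
  height(41) = 1 + max(0, -1) = 1
  height(26) = 1 + max(0, 1) = 2
  height(42) = 1 + max(2, -1) = 3
Height = 3


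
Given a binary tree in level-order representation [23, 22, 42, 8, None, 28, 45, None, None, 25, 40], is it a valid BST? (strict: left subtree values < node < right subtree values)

Level-order array: [23, 22, 42, 8, None, 28, 45, None, None, 25, 40]
Validate using subtree bounds (lo, hi): at each node, require lo < value < hi,
then recurse left with hi=value and right with lo=value.
Preorder trace (stopping at first violation):
  at node 23 with bounds (-inf, +inf): OK
  at node 22 with bounds (-inf, 23): OK
  at node 8 with bounds (-inf, 22): OK
  at node 42 with bounds (23, +inf): OK
  at node 28 with bounds (23, 42): OK
  at node 25 with bounds (23, 28): OK
  at node 40 with bounds (28, 42): OK
  at node 45 with bounds (42, +inf): OK
No violation found at any node.
Result: Valid BST


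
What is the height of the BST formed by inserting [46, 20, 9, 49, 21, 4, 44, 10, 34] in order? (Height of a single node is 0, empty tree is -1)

Insertion order: [46, 20, 9, 49, 21, 4, 44, 10, 34]
Tree (level-order array): [46, 20, 49, 9, 21, None, None, 4, 10, None, 44, None, None, None, None, 34]
Compute height bottom-up (empty subtree = -1):
  height(4) = 1 + max(-1, -1) = 0
  height(10) = 1 + max(-1, -1) = 0
  height(9) = 1 + max(0, 0) = 1
  height(34) = 1 + max(-1, -1) = 0
  height(44) = 1 + max(0, -1) = 1
  height(21) = 1 + max(-1, 1) = 2
  height(20) = 1 + max(1, 2) = 3
  height(49) = 1 + max(-1, -1) = 0
  height(46) = 1 + max(3, 0) = 4
Height = 4


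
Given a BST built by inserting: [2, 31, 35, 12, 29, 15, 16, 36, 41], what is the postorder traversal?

Tree insertion order: [2, 31, 35, 12, 29, 15, 16, 36, 41]
Tree (level-order array): [2, None, 31, 12, 35, None, 29, None, 36, 15, None, None, 41, None, 16]
Postorder traversal: [16, 15, 29, 12, 41, 36, 35, 31, 2]


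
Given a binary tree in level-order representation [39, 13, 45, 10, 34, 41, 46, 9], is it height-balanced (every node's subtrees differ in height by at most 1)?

Tree (level-order array): [39, 13, 45, 10, 34, 41, 46, 9]
Definition: a tree is height-balanced if, at every node, |h(left) - h(right)| <= 1 (empty subtree has height -1).
Bottom-up per-node check:
  node 9: h_left=-1, h_right=-1, diff=0 [OK], height=0
  node 10: h_left=0, h_right=-1, diff=1 [OK], height=1
  node 34: h_left=-1, h_right=-1, diff=0 [OK], height=0
  node 13: h_left=1, h_right=0, diff=1 [OK], height=2
  node 41: h_left=-1, h_right=-1, diff=0 [OK], height=0
  node 46: h_left=-1, h_right=-1, diff=0 [OK], height=0
  node 45: h_left=0, h_right=0, diff=0 [OK], height=1
  node 39: h_left=2, h_right=1, diff=1 [OK], height=3
All nodes satisfy the balance condition.
Result: Balanced


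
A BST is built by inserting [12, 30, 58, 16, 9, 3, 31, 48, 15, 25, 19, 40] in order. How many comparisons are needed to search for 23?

Search path for 23: 12 -> 30 -> 16 -> 25 -> 19
Found: False
Comparisons: 5


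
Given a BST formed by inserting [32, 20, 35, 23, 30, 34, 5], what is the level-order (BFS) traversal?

Tree insertion order: [32, 20, 35, 23, 30, 34, 5]
Tree (level-order array): [32, 20, 35, 5, 23, 34, None, None, None, None, 30]
BFS from the root, enqueuing left then right child of each popped node:
  queue [32] -> pop 32, enqueue [20, 35], visited so far: [32]
  queue [20, 35] -> pop 20, enqueue [5, 23], visited so far: [32, 20]
  queue [35, 5, 23] -> pop 35, enqueue [34], visited so far: [32, 20, 35]
  queue [5, 23, 34] -> pop 5, enqueue [none], visited so far: [32, 20, 35, 5]
  queue [23, 34] -> pop 23, enqueue [30], visited so far: [32, 20, 35, 5, 23]
  queue [34, 30] -> pop 34, enqueue [none], visited so far: [32, 20, 35, 5, 23, 34]
  queue [30] -> pop 30, enqueue [none], visited so far: [32, 20, 35, 5, 23, 34, 30]
Result: [32, 20, 35, 5, 23, 34, 30]


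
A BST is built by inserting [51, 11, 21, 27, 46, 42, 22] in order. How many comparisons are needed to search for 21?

Search path for 21: 51 -> 11 -> 21
Found: True
Comparisons: 3


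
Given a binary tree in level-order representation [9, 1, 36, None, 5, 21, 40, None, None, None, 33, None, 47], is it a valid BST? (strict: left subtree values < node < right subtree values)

Level-order array: [9, 1, 36, None, 5, 21, 40, None, None, None, 33, None, 47]
Validate using subtree bounds (lo, hi): at each node, require lo < value < hi,
then recurse left with hi=value and right with lo=value.
Preorder trace (stopping at first violation):
  at node 9 with bounds (-inf, +inf): OK
  at node 1 with bounds (-inf, 9): OK
  at node 5 with bounds (1, 9): OK
  at node 36 with bounds (9, +inf): OK
  at node 21 with bounds (9, 36): OK
  at node 33 with bounds (21, 36): OK
  at node 40 with bounds (36, +inf): OK
  at node 47 with bounds (40, +inf): OK
No violation found at any node.
Result: Valid BST


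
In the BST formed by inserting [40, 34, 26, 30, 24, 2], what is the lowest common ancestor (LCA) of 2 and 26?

Tree insertion order: [40, 34, 26, 30, 24, 2]
Tree (level-order array): [40, 34, None, 26, None, 24, 30, 2]
In a BST, the LCA of p=2, q=26 is the first node v on the
root-to-leaf path with p <= v <= q (go left if both < v, right if both > v).
Walk from root:
  at 40: both 2 and 26 < 40, go left
  at 34: both 2 and 26 < 34, go left
  at 26: 2 <= 26 <= 26, this is the LCA
LCA = 26


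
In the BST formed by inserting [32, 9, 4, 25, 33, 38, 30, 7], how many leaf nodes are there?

Tree built from: [32, 9, 4, 25, 33, 38, 30, 7]
Tree (level-order array): [32, 9, 33, 4, 25, None, 38, None, 7, None, 30]
Rule: A leaf has 0 children.
Per-node child counts:
  node 32: 2 child(ren)
  node 9: 2 child(ren)
  node 4: 1 child(ren)
  node 7: 0 child(ren)
  node 25: 1 child(ren)
  node 30: 0 child(ren)
  node 33: 1 child(ren)
  node 38: 0 child(ren)
Matching nodes: [7, 30, 38]
Count of leaf nodes: 3


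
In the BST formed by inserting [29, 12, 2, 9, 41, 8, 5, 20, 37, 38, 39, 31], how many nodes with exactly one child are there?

Tree built from: [29, 12, 2, 9, 41, 8, 5, 20, 37, 38, 39, 31]
Tree (level-order array): [29, 12, 41, 2, 20, 37, None, None, 9, None, None, 31, 38, 8, None, None, None, None, 39, 5]
Rule: These are nodes with exactly 1 non-null child.
Per-node child counts:
  node 29: 2 child(ren)
  node 12: 2 child(ren)
  node 2: 1 child(ren)
  node 9: 1 child(ren)
  node 8: 1 child(ren)
  node 5: 0 child(ren)
  node 20: 0 child(ren)
  node 41: 1 child(ren)
  node 37: 2 child(ren)
  node 31: 0 child(ren)
  node 38: 1 child(ren)
  node 39: 0 child(ren)
Matching nodes: [2, 9, 8, 41, 38]
Count of nodes with exactly one child: 5


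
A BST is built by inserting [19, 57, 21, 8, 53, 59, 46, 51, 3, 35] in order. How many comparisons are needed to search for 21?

Search path for 21: 19 -> 57 -> 21
Found: True
Comparisons: 3


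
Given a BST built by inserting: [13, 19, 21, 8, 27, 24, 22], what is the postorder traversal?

Tree insertion order: [13, 19, 21, 8, 27, 24, 22]
Tree (level-order array): [13, 8, 19, None, None, None, 21, None, 27, 24, None, 22]
Postorder traversal: [8, 22, 24, 27, 21, 19, 13]


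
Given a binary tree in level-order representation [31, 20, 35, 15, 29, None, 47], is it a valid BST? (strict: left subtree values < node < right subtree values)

Level-order array: [31, 20, 35, 15, 29, None, 47]
Validate using subtree bounds (lo, hi): at each node, require lo < value < hi,
then recurse left with hi=value and right with lo=value.
Preorder trace (stopping at first violation):
  at node 31 with bounds (-inf, +inf): OK
  at node 20 with bounds (-inf, 31): OK
  at node 15 with bounds (-inf, 20): OK
  at node 29 with bounds (20, 31): OK
  at node 35 with bounds (31, +inf): OK
  at node 47 with bounds (35, +inf): OK
No violation found at any node.
Result: Valid BST


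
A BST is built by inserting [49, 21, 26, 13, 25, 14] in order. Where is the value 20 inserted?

Starting tree (level order): [49, 21, None, 13, 26, None, 14, 25]
Insertion path: 49 -> 21 -> 13 -> 14
Result: insert 20 as right child of 14
Final tree (level order): [49, 21, None, 13, 26, None, 14, 25, None, None, 20]


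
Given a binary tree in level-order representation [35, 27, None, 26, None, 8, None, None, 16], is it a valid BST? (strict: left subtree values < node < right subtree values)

Level-order array: [35, 27, None, 26, None, 8, None, None, 16]
Validate using subtree bounds (lo, hi): at each node, require lo < value < hi,
then recurse left with hi=value and right with lo=value.
Preorder trace (stopping at first violation):
  at node 35 with bounds (-inf, +inf): OK
  at node 27 with bounds (-inf, 35): OK
  at node 26 with bounds (-inf, 27): OK
  at node 8 with bounds (-inf, 26): OK
  at node 16 with bounds (8, 26): OK
No violation found at any node.
Result: Valid BST


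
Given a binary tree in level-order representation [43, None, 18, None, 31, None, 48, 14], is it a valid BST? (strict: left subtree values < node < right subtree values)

Level-order array: [43, None, 18, None, 31, None, 48, 14]
Validate using subtree bounds (lo, hi): at each node, require lo < value < hi,
then recurse left with hi=value and right with lo=value.
Preorder trace (stopping at first violation):
  at node 43 with bounds (-inf, +inf): OK
  at node 18 with bounds (43, +inf): VIOLATION
Node 18 violates its bound: not (43 < 18 < +inf).
Result: Not a valid BST


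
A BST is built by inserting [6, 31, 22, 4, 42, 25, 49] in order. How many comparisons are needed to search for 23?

Search path for 23: 6 -> 31 -> 22 -> 25
Found: False
Comparisons: 4


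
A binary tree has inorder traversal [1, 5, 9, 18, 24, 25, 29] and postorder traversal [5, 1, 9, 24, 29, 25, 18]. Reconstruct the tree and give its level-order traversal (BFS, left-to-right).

Inorder:   [1, 5, 9, 18, 24, 25, 29]
Postorder: [5, 1, 9, 24, 29, 25, 18]
Algorithm: postorder visits root last, so walk postorder right-to-left;
each value is the root of the current inorder slice — split it at that
value, recurse on the right subtree first, then the left.
Recursive splits:
  root=18; inorder splits into left=[1, 5, 9], right=[24, 25, 29]
  root=25; inorder splits into left=[24], right=[29]
  root=29; inorder splits into left=[], right=[]
  root=24; inorder splits into left=[], right=[]
  root=9; inorder splits into left=[1, 5], right=[]
  root=1; inorder splits into left=[], right=[5]
  root=5; inorder splits into left=[], right=[]
Reconstructed level-order: [18, 9, 25, 1, 24, 29, 5]


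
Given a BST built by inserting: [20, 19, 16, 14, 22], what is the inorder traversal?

Tree insertion order: [20, 19, 16, 14, 22]
Tree (level-order array): [20, 19, 22, 16, None, None, None, 14]
Inorder traversal: [14, 16, 19, 20, 22]


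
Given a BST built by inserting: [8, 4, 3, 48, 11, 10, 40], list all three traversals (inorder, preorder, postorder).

Tree insertion order: [8, 4, 3, 48, 11, 10, 40]
Tree (level-order array): [8, 4, 48, 3, None, 11, None, None, None, 10, 40]
Inorder (L, root, R): [3, 4, 8, 10, 11, 40, 48]
Preorder (root, L, R): [8, 4, 3, 48, 11, 10, 40]
Postorder (L, R, root): [3, 4, 10, 40, 11, 48, 8]


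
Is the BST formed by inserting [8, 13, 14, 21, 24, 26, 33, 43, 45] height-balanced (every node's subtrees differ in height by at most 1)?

Tree (level-order array): [8, None, 13, None, 14, None, 21, None, 24, None, 26, None, 33, None, 43, None, 45]
Definition: a tree is height-balanced if, at every node, |h(left) - h(right)| <= 1 (empty subtree has height -1).
Bottom-up per-node check:
  node 45: h_left=-1, h_right=-1, diff=0 [OK], height=0
  node 43: h_left=-1, h_right=0, diff=1 [OK], height=1
  node 33: h_left=-1, h_right=1, diff=2 [FAIL (|-1-1|=2 > 1)], height=2
  node 26: h_left=-1, h_right=2, diff=3 [FAIL (|-1-2|=3 > 1)], height=3
  node 24: h_left=-1, h_right=3, diff=4 [FAIL (|-1-3|=4 > 1)], height=4
  node 21: h_left=-1, h_right=4, diff=5 [FAIL (|-1-4|=5 > 1)], height=5
  node 14: h_left=-1, h_right=5, diff=6 [FAIL (|-1-5|=6 > 1)], height=6
  node 13: h_left=-1, h_right=6, diff=7 [FAIL (|-1-6|=7 > 1)], height=7
  node 8: h_left=-1, h_right=7, diff=8 [FAIL (|-1-7|=8 > 1)], height=8
Node 33 violates the condition: |-1 - 1| = 2 > 1.
Result: Not balanced


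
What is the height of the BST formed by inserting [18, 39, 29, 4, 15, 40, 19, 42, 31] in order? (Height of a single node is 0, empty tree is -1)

Insertion order: [18, 39, 29, 4, 15, 40, 19, 42, 31]
Tree (level-order array): [18, 4, 39, None, 15, 29, 40, None, None, 19, 31, None, 42]
Compute height bottom-up (empty subtree = -1):
  height(15) = 1 + max(-1, -1) = 0
  height(4) = 1 + max(-1, 0) = 1
  height(19) = 1 + max(-1, -1) = 0
  height(31) = 1 + max(-1, -1) = 0
  height(29) = 1 + max(0, 0) = 1
  height(42) = 1 + max(-1, -1) = 0
  height(40) = 1 + max(-1, 0) = 1
  height(39) = 1 + max(1, 1) = 2
  height(18) = 1 + max(1, 2) = 3
Height = 3


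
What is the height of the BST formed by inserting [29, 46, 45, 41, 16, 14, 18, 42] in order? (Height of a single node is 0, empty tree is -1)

Insertion order: [29, 46, 45, 41, 16, 14, 18, 42]
Tree (level-order array): [29, 16, 46, 14, 18, 45, None, None, None, None, None, 41, None, None, 42]
Compute height bottom-up (empty subtree = -1):
  height(14) = 1 + max(-1, -1) = 0
  height(18) = 1 + max(-1, -1) = 0
  height(16) = 1 + max(0, 0) = 1
  height(42) = 1 + max(-1, -1) = 0
  height(41) = 1 + max(-1, 0) = 1
  height(45) = 1 + max(1, -1) = 2
  height(46) = 1 + max(2, -1) = 3
  height(29) = 1 + max(1, 3) = 4
Height = 4


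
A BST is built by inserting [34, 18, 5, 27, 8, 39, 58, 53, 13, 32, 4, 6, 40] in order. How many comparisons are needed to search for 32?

Search path for 32: 34 -> 18 -> 27 -> 32
Found: True
Comparisons: 4


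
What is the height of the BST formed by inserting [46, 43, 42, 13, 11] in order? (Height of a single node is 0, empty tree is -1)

Insertion order: [46, 43, 42, 13, 11]
Tree (level-order array): [46, 43, None, 42, None, 13, None, 11]
Compute height bottom-up (empty subtree = -1):
  height(11) = 1 + max(-1, -1) = 0
  height(13) = 1 + max(0, -1) = 1
  height(42) = 1 + max(1, -1) = 2
  height(43) = 1 + max(2, -1) = 3
  height(46) = 1 + max(3, -1) = 4
Height = 4


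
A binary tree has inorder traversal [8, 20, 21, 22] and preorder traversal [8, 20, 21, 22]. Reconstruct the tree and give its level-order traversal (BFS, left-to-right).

Inorder:  [8, 20, 21, 22]
Preorder: [8, 20, 21, 22]
Algorithm: preorder visits root first, so consume preorder in order;
for each root, split the current inorder slice at that value into
left-subtree inorder and right-subtree inorder, then recurse.
Recursive splits:
  root=8; inorder splits into left=[], right=[20, 21, 22]
  root=20; inorder splits into left=[], right=[21, 22]
  root=21; inorder splits into left=[], right=[22]
  root=22; inorder splits into left=[], right=[]
Reconstructed level-order: [8, 20, 21, 22]


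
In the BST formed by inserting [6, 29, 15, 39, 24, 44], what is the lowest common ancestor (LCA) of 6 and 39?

Tree insertion order: [6, 29, 15, 39, 24, 44]
Tree (level-order array): [6, None, 29, 15, 39, None, 24, None, 44]
In a BST, the LCA of p=6, q=39 is the first node v on the
root-to-leaf path with p <= v <= q (go left if both < v, right if both > v).
Walk from root:
  at 6: 6 <= 6 <= 39, this is the LCA
LCA = 6


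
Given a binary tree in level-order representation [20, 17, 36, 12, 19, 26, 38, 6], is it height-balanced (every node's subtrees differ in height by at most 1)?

Tree (level-order array): [20, 17, 36, 12, 19, 26, 38, 6]
Definition: a tree is height-balanced if, at every node, |h(left) - h(right)| <= 1 (empty subtree has height -1).
Bottom-up per-node check:
  node 6: h_left=-1, h_right=-1, diff=0 [OK], height=0
  node 12: h_left=0, h_right=-1, diff=1 [OK], height=1
  node 19: h_left=-1, h_right=-1, diff=0 [OK], height=0
  node 17: h_left=1, h_right=0, diff=1 [OK], height=2
  node 26: h_left=-1, h_right=-1, diff=0 [OK], height=0
  node 38: h_left=-1, h_right=-1, diff=0 [OK], height=0
  node 36: h_left=0, h_right=0, diff=0 [OK], height=1
  node 20: h_left=2, h_right=1, diff=1 [OK], height=3
All nodes satisfy the balance condition.
Result: Balanced


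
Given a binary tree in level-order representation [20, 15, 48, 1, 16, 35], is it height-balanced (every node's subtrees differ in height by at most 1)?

Tree (level-order array): [20, 15, 48, 1, 16, 35]
Definition: a tree is height-balanced if, at every node, |h(left) - h(right)| <= 1 (empty subtree has height -1).
Bottom-up per-node check:
  node 1: h_left=-1, h_right=-1, diff=0 [OK], height=0
  node 16: h_left=-1, h_right=-1, diff=0 [OK], height=0
  node 15: h_left=0, h_right=0, diff=0 [OK], height=1
  node 35: h_left=-1, h_right=-1, diff=0 [OK], height=0
  node 48: h_left=0, h_right=-1, diff=1 [OK], height=1
  node 20: h_left=1, h_right=1, diff=0 [OK], height=2
All nodes satisfy the balance condition.
Result: Balanced


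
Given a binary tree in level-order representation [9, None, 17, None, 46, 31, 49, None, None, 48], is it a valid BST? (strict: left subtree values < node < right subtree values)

Level-order array: [9, None, 17, None, 46, 31, 49, None, None, 48]
Validate using subtree bounds (lo, hi): at each node, require lo < value < hi,
then recurse left with hi=value and right with lo=value.
Preorder trace (stopping at first violation):
  at node 9 with bounds (-inf, +inf): OK
  at node 17 with bounds (9, +inf): OK
  at node 46 with bounds (17, +inf): OK
  at node 31 with bounds (17, 46): OK
  at node 49 with bounds (46, +inf): OK
  at node 48 with bounds (46, 49): OK
No violation found at any node.
Result: Valid BST


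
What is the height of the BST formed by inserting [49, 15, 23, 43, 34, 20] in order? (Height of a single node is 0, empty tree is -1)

Insertion order: [49, 15, 23, 43, 34, 20]
Tree (level-order array): [49, 15, None, None, 23, 20, 43, None, None, 34]
Compute height bottom-up (empty subtree = -1):
  height(20) = 1 + max(-1, -1) = 0
  height(34) = 1 + max(-1, -1) = 0
  height(43) = 1 + max(0, -1) = 1
  height(23) = 1 + max(0, 1) = 2
  height(15) = 1 + max(-1, 2) = 3
  height(49) = 1 + max(3, -1) = 4
Height = 4


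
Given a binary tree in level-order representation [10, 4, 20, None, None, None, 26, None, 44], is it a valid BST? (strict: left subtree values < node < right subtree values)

Level-order array: [10, 4, 20, None, None, None, 26, None, 44]
Validate using subtree bounds (lo, hi): at each node, require lo < value < hi,
then recurse left with hi=value and right with lo=value.
Preorder trace (stopping at first violation):
  at node 10 with bounds (-inf, +inf): OK
  at node 4 with bounds (-inf, 10): OK
  at node 20 with bounds (10, +inf): OK
  at node 26 with bounds (20, +inf): OK
  at node 44 with bounds (26, +inf): OK
No violation found at any node.
Result: Valid BST


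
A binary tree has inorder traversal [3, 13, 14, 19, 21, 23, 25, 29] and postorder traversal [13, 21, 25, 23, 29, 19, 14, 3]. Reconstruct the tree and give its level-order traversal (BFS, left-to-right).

Inorder:   [3, 13, 14, 19, 21, 23, 25, 29]
Postorder: [13, 21, 25, 23, 29, 19, 14, 3]
Algorithm: postorder visits root last, so walk postorder right-to-left;
each value is the root of the current inorder slice — split it at that
value, recurse on the right subtree first, then the left.
Recursive splits:
  root=3; inorder splits into left=[], right=[13, 14, 19, 21, 23, 25, 29]
  root=14; inorder splits into left=[13], right=[19, 21, 23, 25, 29]
  root=19; inorder splits into left=[], right=[21, 23, 25, 29]
  root=29; inorder splits into left=[21, 23, 25], right=[]
  root=23; inorder splits into left=[21], right=[25]
  root=25; inorder splits into left=[], right=[]
  root=21; inorder splits into left=[], right=[]
  root=13; inorder splits into left=[], right=[]
Reconstructed level-order: [3, 14, 13, 19, 29, 23, 21, 25]


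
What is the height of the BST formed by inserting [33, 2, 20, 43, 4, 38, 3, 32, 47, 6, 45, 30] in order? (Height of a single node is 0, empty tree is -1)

Insertion order: [33, 2, 20, 43, 4, 38, 3, 32, 47, 6, 45, 30]
Tree (level-order array): [33, 2, 43, None, 20, 38, 47, 4, 32, None, None, 45, None, 3, 6, 30]
Compute height bottom-up (empty subtree = -1):
  height(3) = 1 + max(-1, -1) = 0
  height(6) = 1 + max(-1, -1) = 0
  height(4) = 1 + max(0, 0) = 1
  height(30) = 1 + max(-1, -1) = 0
  height(32) = 1 + max(0, -1) = 1
  height(20) = 1 + max(1, 1) = 2
  height(2) = 1 + max(-1, 2) = 3
  height(38) = 1 + max(-1, -1) = 0
  height(45) = 1 + max(-1, -1) = 0
  height(47) = 1 + max(0, -1) = 1
  height(43) = 1 + max(0, 1) = 2
  height(33) = 1 + max(3, 2) = 4
Height = 4


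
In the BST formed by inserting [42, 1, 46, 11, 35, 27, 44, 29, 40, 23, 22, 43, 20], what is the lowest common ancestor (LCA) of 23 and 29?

Tree insertion order: [42, 1, 46, 11, 35, 27, 44, 29, 40, 23, 22, 43, 20]
Tree (level-order array): [42, 1, 46, None, 11, 44, None, None, 35, 43, None, 27, 40, None, None, 23, 29, None, None, 22, None, None, None, 20]
In a BST, the LCA of p=23, q=29 is the first node v on the
root-to-leaf path with p <= v <= q (go left if both < v, right if both > v).
Walk from root:
  at 42: both 23 and 29 < 42, go left
  at 1: both 23 and 29 > 1, go right
  at 11: both 23 and 29 > 11, go right
  at 35: both 23 and 29 < 35, go left
  at 27: 23 <= 27 <= 29, this is the LCA
LCA = 27


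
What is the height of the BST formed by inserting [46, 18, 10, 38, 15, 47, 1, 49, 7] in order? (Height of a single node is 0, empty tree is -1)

Insertion order: [46, 18, 10, 38, 15, 47, 1, 49, 7]
Tree (level-order array): [46, 18, 47, 10, 38, None, 49, 1, 15, None, None, None, None, None, 7]
Compute height bottom-up (empty subtree = -1):
  height(7) = 1 + max(-1, -1) = 0
  height(1) = 1 + max(-1, 0) = 1
  height(15) = 1 + max(-1, -1) = 0
  height(10) = 1 + max(1, 0) = 2
  height(38) = 1 + max(-1, -1) = 0
  height(18) = 1 + max(2, 0) = 3
  height(49) = 1 + max(-1, -1) = 0
  height(47) = 1 + max(-1, 0) = 1
  height(46) = 1 + max(3, 1) = 4
Height = 4


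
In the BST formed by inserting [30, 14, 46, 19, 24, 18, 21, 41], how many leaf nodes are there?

Tree built from: [30, 14, 46, 19, 24, 18, 21, 41]
Tree (level-order array): [30, 14, 46, None, 19, 41, None, 18, 24, None, None, None, None, 21]
Rule: A leaf has 0 children.
Per-node child counts:
  node 30: 2 child(ren)
  node 14: 1 child(ren)
  node 19: 2 child(ren)
  node 18: 0 child(ren)
  node 24: 1 child(ren)
  node 21: 0 child(ren)
  node 46: 1 child(ren)
  node 41: 0 child(ren)
Matching nodes: [18, 21, 41]
Count of leaf nodes: 3


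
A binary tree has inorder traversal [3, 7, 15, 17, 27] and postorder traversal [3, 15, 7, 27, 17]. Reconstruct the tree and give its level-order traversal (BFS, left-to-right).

Inorder:   [3, 7, 15, 17, 27]
Postorder: [3, 15, 7, 27, 17]
Algorithm: postorder visits root last, so walk postorder right-to-left;
each value is the root of the current inorder slice — split it at that
value, recurse on the right subtree first, then the left.
Recursive splits:
  root=17; inorder splits into left=[3, 7, 15], right=[27]
  root=27; inorder splits into left=[], right=[]
  root=7; inorder splits into left=[3], right=[15]
  root=15; inorder splits into left=[], right=[]
  root=3; inorder splits into left=[], right=[]
Reconstructed level-order: [17, 7, 27, 3, 15]


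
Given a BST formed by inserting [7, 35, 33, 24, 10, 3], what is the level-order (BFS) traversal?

Tree insertion order: [7, 35, 33, 24, 10, 3]
Tree (level-order array): [7, 3, 35, None, None, 33, None, 24, None, 10]
BFS from the root, enqueuing left then right child of each popped node:
  queue [7] -> pop 7, enqueue [3, 35], visited so far: [7]
  queue [3, 35] -> pop 3, enqueue [none], visited so far: [7, 3]
  queue [35] -> pop 35, enqueue [33], visited so far: [7, 3, 35]
  queue [33] -> pop 33, enqueue [24], visited so far: [7, 3, 35, 33]
  queue [24] -> pop 24, enqueue [10], visited so far: [7, 3, 35, 33, 24]
  queue [10] -> pop 10, enqueue [none], visited so far: [7, 3, 35, 33, 24, 10]
Result: [7, 3, 35, 33, 24, 10]


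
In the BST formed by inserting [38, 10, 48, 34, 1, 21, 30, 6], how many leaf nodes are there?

Tree built from: [38, 10, 48, 34, 1, 21, 30, 6]
Tree (level-order array): [38, 10, 48, 1, 34, None, None, None, 6, 21, None, None, None, None, 30]
Rule: A leaf has 0 children.
Per-node child counts:
  node 38: 2 child(ren)
  node 10: 2 child(ren)
  node 1: 1 child(ren)
  node 6: 0 child(ren)
  node 34: 1 child(ren)
  node 21: 1 child(ren)
  node 30: 0 child(ren)
  node 48: 0 child(ren)
Matching nodes: [6, 30, 48]
Count of leaf nodes: 3


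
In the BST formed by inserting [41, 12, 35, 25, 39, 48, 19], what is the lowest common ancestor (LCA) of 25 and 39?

Tree insertion order: [41, 12, 35, 25, 39, 48, 19]
Tree (level-order array): [41, 12, 48, None, 35, None, None, 25, 39, 19]
In a BST, the LCA of p=25, q=39 is the first node v on the
root-to-leaf path with p <= v <= q (go left if both < v, right if both > v).
Walk from root:
  at 41: both 25 and 39 < 41, go left
  at 12: both 25 and 39 > 12, go right
  at 35: 25 <= 35 <= 39, this is the LCA
LCA = 35


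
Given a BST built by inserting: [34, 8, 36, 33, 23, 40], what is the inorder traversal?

Tree insertion order: [34, 8, 36, 33, 23, 40]
Tree (level-order array): [34, 8, 36, None, 33, None, 40, 23]
Inorder traversal: [8, 23, 33, 34, 36, 40]
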